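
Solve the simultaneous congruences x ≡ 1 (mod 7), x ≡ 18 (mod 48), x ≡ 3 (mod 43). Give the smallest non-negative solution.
x ≡ 12258 (mod 14448); the representative in [0, 14448) is 12258

The moduli 7, 48, 43 are pairwise coprime, so by the CRT there is a unique solution mod 7·48·43 = 14448.
Solve by successive substitution. Start with x ≡ 1 (mod 7).
  Combine with x ≡ 18 (mod 48): write x = 1 + 7·t and require 1 + 7·t ≡ 18 (mod 48), i.e. 7·t ≡ 18 − 1 ≡ 17 (mod 48). Since 7^(−1) ≡ 7 (mod 48), t ≡ 7·17 ≡ 23 (mod 48). So x ≡ 1 + 7·23 = 162 (mod 336).
  Combine with x ≡ 3 (mod 43): write x = 162 + 336·t and require 162 + 336·t ≡ 3 (mod 43), i.e. 336·t ≡ 3 − 162 ≡ 13 (mod 43). Since 336^(−1) ≡ 16 (mod 43) (336 ≡ 35 (mod 43)), t ≡ 16·13 ≡ 36 (mod 43). So x ≡ 162 + 336·36 = 12258 (mod 14448).
Unique solution in [0, 14448): x = 12258.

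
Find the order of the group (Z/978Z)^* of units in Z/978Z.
|(Z/978Z)^*| = 324

(Z/978Z)^* consists of the classes a with gcd(a, 978) = 1, so its order is φ(978). φ is multiplicative, with φ(p^e) = p^e − p^(e−1). Factorise 978 = 2 · 3 · 163. Then
  φ(978) = (2 − 1) · (3 − 1) · (163 − 1) = 1 · 2 · 162 = 324.
Thus |(Z/978Z)^*| = 324.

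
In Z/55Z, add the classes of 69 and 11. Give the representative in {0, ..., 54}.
Reduce the summands first: 69 ≡ 14 (mod 55), so 69 + 11 ≡ 14 + 11 (mod 55). 14 + 11 = 25; 25 = 0·55 + 25, so (69 + 11) mod 55 = 25.

Final answer: 25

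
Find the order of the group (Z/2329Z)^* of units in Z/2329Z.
(Z/2329Z)^* consists of the classes a with gcd(a, 2329) = 1, so its order is φ(2329). φ is multiplicative, with φ(p^e) = p^e − p^(e−1). Factorise 2329 = 17 · 137. Then
  φ(2329) = (17 − 1) · (137 − 1) = 16 · 136 = 2176.
Thus |(Z/2329Z)^*| = 2176.

Final answer: |(Z/2329Z)^*| = 2176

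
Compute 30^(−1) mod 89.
Apply the extended Euclidean algorithm to (89, 30), tracking rows (r, s, t) with s·89 + t·30 = r. Each division r_prev = q·r_cur + r_new produces the new row as (previous row) − q·(current row):
  row A: (89, 1, 0)   [1·89 + 0·30 = 89]
  row B: (30, 0, 1)   [0·89 + 1·30 = 30]
  89 = 2·30 + 29   → row C = row A − 2·row B = (29, 1, −2)   [check: 1·89 − 2·30 = 29]
  30 = 1·29 + 1   → row D = row B − 1·row C = (1, −1, 3)   [check: −1·89 + 3·30 = 1]
  29 = 29·1 + 0   → remainder 0, stop. gcd = 1 (last nonzero row D).
The gcd is 1, so 30 is invertible mod 89. The last nonzero row gives −1·89 + 3·30 = 1, so t = 3. So 30^(−1) ≡ 3 (mod 89). Verify: 30 · 3 = 90 ≡ 1 (mod 89). ✓

Final answer: 30^(−1) ≡ 3 (mod 89)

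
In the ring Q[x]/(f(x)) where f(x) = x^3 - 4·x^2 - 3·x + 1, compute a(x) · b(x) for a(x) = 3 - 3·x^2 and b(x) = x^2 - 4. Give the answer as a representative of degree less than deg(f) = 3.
a · b ≡ -42·x^2 - 33·x (mod f(x))

First multiply in Q[x] without reducing: a · b = -3·x^4 + 15·x^2 - 12. Now divide by f(x) = x^3 - 4·x^2 - 3·x + 1, eliminating the leading term at each step:
  leading term -3·x^4: subtract (-3·x)·f(x) = -3·x^4 + 12·x^3 + 9·x^2 - 3·x, leaving -12·x^3 + 6·x^2 + 3·x - 12
  leading term -12·x^3: subtract (-12)·f(x) = -12·x^3 + 48·x^2 + 36·x - 12, leaving -42·x^2 - 33·x
The degree is now < 3, so this is the remainder. Hence a · b ≡ -42·x^2 - 33·x in Q[x]/(f).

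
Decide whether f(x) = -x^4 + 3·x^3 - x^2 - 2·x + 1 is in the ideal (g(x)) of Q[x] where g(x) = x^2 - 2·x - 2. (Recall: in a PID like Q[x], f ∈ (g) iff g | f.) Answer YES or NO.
In Q[x] the ideal (g) consists of all multiples of g, so f ∈ (g) iff g | f, i.e. iff the remainder of f on division by g is 0. Divide f by g (g is monic, so eliminate the leading term of the running remainder at each step):
  leading term -x^4: subtract (-x^2)·g(x) = -x^4 + 2·x^3 + 2·x^2, leaving x^3 - 3·x^2 - 2·x + 1
  leading term x^3: subtract (x)·g(x) = x^3 - 2·x^2 - 2·x, leaving 1 - x^2
  leading term -x^2: subtract (-1)·g(x) = -x^2 + 2·x + 2, leaving -2·x - 1
The remainder r(x) = -2·x - 1 ≠ 0 (and deg r < deg g), so g ∤ f, i.e. f ∉ (g).

Final answer: NO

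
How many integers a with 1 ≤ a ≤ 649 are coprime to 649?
The number of a ∈ {1, ..., 649} with gcd(a, 649) = 1 is by definition Euler's totient φ(649). φ is multiplicative, with φ(p^e) = p^e − p^(e−1). Factorise 649 = 11 · 59. Then
  φ(649) = (11 − 1) · (59 − 1) = 10 · 58 = 580.
So there are 580 such integers.

Final answer: 580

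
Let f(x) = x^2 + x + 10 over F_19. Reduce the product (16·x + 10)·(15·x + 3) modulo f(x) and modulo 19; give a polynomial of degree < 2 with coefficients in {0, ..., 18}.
Multiply as integer polynomials: a · b = 240·x^2 + 198·x + 30. Reducing coefficients mod 19: a · b ≡ 12·x^2 + 8·x + 11. Now divide by f(x) = x^2 + x + 10 in F_19[x], eliminating the leading term at each step:
  leading term 12·x^2: subtract (12)·f(x) = 12·x^2 + 12·x + 6, leaving 15·x + 5 (coefficients mod 19)
The degree is now < 2, so this is the remainder. Hence a · b ≡ 15·x + 5 in F_19[x]/(f).

Final answer: a · b ≡ 15·x + 5 (mod f(x))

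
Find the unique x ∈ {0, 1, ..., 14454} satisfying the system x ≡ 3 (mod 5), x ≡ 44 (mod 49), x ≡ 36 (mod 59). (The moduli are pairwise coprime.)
x ≡ 8178 (mod 14455); the representative in [0, 14455) is 8178

The moduli 5, 49, 59 are pairwise coprime, so by the CRT there is a unique solution mod 5·49·59 = 14455.
Solve by successive substitution. Start with x ≡ 3 (mod 5).
  Combine with x ≡ 44 (mod 49): write x = 3 + 5·t and require 3 + 5·t ≡ 44 (mod 49), i.e. 5·t ≡ 44 − 3 ≡ 41 (mod 49). Since 5^(−1) ≡ 10 (mod 49), t ≡ 10·41 ≡ 18 (mod 49). So x ≡ 3 + 5·18 = 93 (mod 245).
  Combine with x ≡ 36 (mod 59): write x = 93 + 245·t and require 93 + 245·t ≡ 36 (mod 59), i.e. 245·t ≡ 36 − 93 ≡ 2 (mod 59). Since 245^(−1) ≡ 46 (mod 59) (245 ≡ 9 (mod 59)), t ≡ 46·2 ≡ 33 (mod 59). So x ≡ 93 + 245·33 = 8178 (mod 14455).
Unique solution in [0, 14455): x = 8178.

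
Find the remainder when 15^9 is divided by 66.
3

Use repeated squaring. Binary(9) = 1001. Walk through the bits of the exponent 9 left-to-right: at each bit after the leading one, square the running value, then multiply by 15 if the bit is 1 (always reducing mod 66):
  bit 1 = 1 (leading): start with 15.
  bit 2 = 0: square 15^2 = 225 ≡ 27 (mod 66).
  bit 3 = 0: square 27^2 = 729 ≡ 3 (mod 66).
  bit 4 = 1: square 3^2 = 9; bit is 1, so multiply 9·15 = 135 ≡ 3 (mod 66).
Final value: 15^9 ≡ 3 (mod 66).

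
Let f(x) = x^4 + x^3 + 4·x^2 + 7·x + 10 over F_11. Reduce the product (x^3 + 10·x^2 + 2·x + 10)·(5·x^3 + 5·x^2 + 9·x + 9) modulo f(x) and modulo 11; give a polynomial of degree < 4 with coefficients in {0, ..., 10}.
a · b ≡ 2·x^3 + 4·x^2 + 1 (mod f(x))

Multiply as integer polynomials: a · b = 5·x^6 + 55·x^5 + 69·x^4 + 159·x^3 + 158·x^2 + 108·x + 90. Reducing coefficients mod 11: a · b ≡ 5·x^6 + 3·x^4 + 5·x^3 + 4·x^2 + 9·x + 2. Now divide by f(x) = x^4 + x^3 + 4·x^2 + 7·x + 10 in F_11[x], eliminating the leading term at each step:
  leading term 5·x^6: subtract (5·x^2)·f(x) = 5·x^6 + 5·x^5 + 9·x^4 + 2·x^3 + 6·x^2, leaving 6·x^5 + 5·x^4 + 3·x^3 + 9·x^2 + 9·x + 2 (coefficients mod 11)
  leading term 6·x^5: subtract (6·x)·f(x) = 6·x^5 + 6·x^4 + 2·x^3 + 9·x^2 + 5·x, leaving 10·x^4 + x^3 + 4·x + 2 (coefficients mod 11)
  leading term 10·x^4: subtract (10)·f(x) = 10·x^4 + 10·x^3 + 7·x^2 + 4·x + 1, leaving 2·x^3 + 4·x^2 + 1 (coefficients mod 11)
The degree is now < 4, so this is the remainder. Hence a · b ≡ 2·x^3 + 4·x^2 + 1 in F_11[x]/(f).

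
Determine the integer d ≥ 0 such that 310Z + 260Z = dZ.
(310, 260) = (10); d = 10

In the PID Z, (a, b) is generated by gcd(a, b). Compute gcd(310, 260) with the extended Euclidean algorithm, tracking rows (r, s, t) with s·310 + t·260 = r:
  row A: (310, 1, 0)   [1·310 + 0·260 = 310]
  row B: (260, 0, 1)   [0·310 + 1·260 = 260]
  310 = 1·260 + 50   → row C = row A − 1·row B = (50, 1, −1)   [check: 1·310 − 1·260 = 50]
  260 = 5·50 + 10   → row D = row B − 5·row C = (10, −5, 6)   [check: −5·310 + 6·260 = 10]
  50 = 5·10 + 0   → remainder 0, stop. gcd = 10 (last nonzero row D).
So gcd(310, 260) = 10, with Bézout identity −5·310 + 6·260 = 10. Containment (⊇): the Bézout identity exhibits 10 as an element of (310, 260), giving (10) ⊆ (310, 260). Containment (⊆): since 10 | 310 and 10 | 260 (310 = 10·31, 260 = 10·26), every Z-linear combination of 310 and 260 is divisible by 10, so (310, 260) ⊆ (10). Therefore (310, 260) = (10), d = 10.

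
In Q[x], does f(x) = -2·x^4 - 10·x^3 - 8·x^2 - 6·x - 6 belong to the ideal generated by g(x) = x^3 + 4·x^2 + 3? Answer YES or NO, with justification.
In Q[x] the ideal (g) consists of all multiples of g, so f ∈ (g) iff g | f, i.e. iff the remainder of f on division by g is 0. Divide f by g (g is monic, so eliminate the leading term of the running remainder at each step):
  leading term -2·x^4: subtract (-2·x)·g(x) = -2·x^4 - 8·x^3 - 6·x, leaving -2·x^3 - 8·x^2 - 6
  leading term -2·x^3: subtract (-2)·g(x) = -2·x^3 - 8·x^2 - 6, leaving 0
The remainder is 0, so f(x) = g(x) · h(x) with h(x) = -2·x - 2. Hence g | f, i.e. f ∈ (g).

Final answer: YES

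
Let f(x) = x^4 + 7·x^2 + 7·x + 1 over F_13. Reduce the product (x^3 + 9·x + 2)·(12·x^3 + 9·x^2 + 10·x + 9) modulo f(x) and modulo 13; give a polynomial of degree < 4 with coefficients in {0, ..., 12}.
a · b ≡ 6·x^3 + 3·x^2 + 10·x + 10 (mod f(x))

Multiply as integer polynomials: a · b = 12·x^6 + 9·x^5 + 118·x^4 + 114·x^3 + 108·x^2 + 101·x + 18. Reducing coefficients mod 13: a · b ≡ 12·x^6 + 9·x^5 + x^4 + 10·x^3 + 4·x^2 + 10·x + 5. Now divide by f(x) = x^4 + 7·x^2 + 7·x + 1 in F_13[x], eliminating the leading term at each step:
  leading term 12·x^6: subtract (12·x^2)·f(x) = 12·x^6 + 6·x^4 + 6·x^3 + 12·x^2, leaving 9·x^5 + 8·x^4 + 4·x^3 + 5·x^2 + 10·x + 5 (coefficients mod 13)
  leading term 9·x^5: subtract (9·x)·f(x) = 9·x^5 + 11·x^3 + 11·x^2 + 9·x, leaving 8·x^4 + 6·x^3 + 7·x^2 + x + 5 (coefficients mod 13)
  leading term 8·x^4: subtract (8)·f(x) = 8·x^4 + 4·x^2 + 4·x + 8, leaving 6·x^3 + 3·x^2 + 10·x + 10 (coefficients mod 13)
The degree is now < 4, so this is the remainder. Hence a · b ≡ 6·x^3 + 3·x^2 + 10·x + 10 in F_13[x]/(f).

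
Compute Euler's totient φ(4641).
φ is multiplicative, with φ(p^e) = p^e − p^(e−1). Factorise 4641 = 3 · 7 · 13 · 17. Then
  φ(4641) = (3 − 1) · (7 − 1) · (13 − 1) · (17 − 1) = 2 · 6 · 12 · 16 = 2304.

Final answer: φ(4641) = 2304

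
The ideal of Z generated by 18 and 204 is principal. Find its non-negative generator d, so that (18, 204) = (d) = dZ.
(18, 204) = (6); d = 6

In the PID Z, (a, b) is generated by gcd(a, b). Compute gcd(204, 18) with the extended Euclidean algorithm, tracking rows (r, s, t) with s·204 + t·18 = r:
  row A: (204, 1, 0)   [1·204 + 0·18 = 204]
  row B: (18, 0, 1)   [0·204 + 1·18 = 18]
  204 = 11·18 + 6   → row C = row A − 11·row B = (6, 1, −11)   [check: 1·204 − 11·18 = 6]
  18 = 3·6 + 0   → remainder 0, stop. gcd = 6 (last nonzero row C).
So gcd(18, 204) = 6, with Bézout identity 1·204 − 11·18 = 6. Containment (⊇): the Bézout identity exhibits 6 as an element of (18, 204), giving (6) ⊆ (18, 204). Containment (⊆): since 6 | 18 and 6 | 204 (18 = 6·3, 204 = 6·34), every Z-linear combination of 18 and 204 is divisible by 6, so (18, 204) ⊆ (6). Therefore (18, 204) = (6), d = 6.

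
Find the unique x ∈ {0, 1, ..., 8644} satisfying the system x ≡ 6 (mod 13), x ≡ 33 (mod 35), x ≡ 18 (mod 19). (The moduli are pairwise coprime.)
The moduli 13, 35, 19 are pairwise coprime, so by the CRT there is a unique solution mod 13·35·19 = 8645.
Solve by successive substitution. Start with x ≡ 6 (mod 13).
  Combine with x ≡ 33 (mod 35): write x = 6 + 13·t and require 6 + 13·t ≡ 33 (mod 35), i.e. 13·t ≡ 33 − 6 ≡ 27 (mod 35). Since 13^(−1) ≡ 27 (mod 35), t ≡ 27·27 ≡ 29 (mod 35). So x ≡ 6 + 13·29 = 383 (mod 455).
  Combine with x ≡ 18 (mod 19): write x = 383 + 455·t and require 383 + 455·t ≡ 18 (mod 19), i.e. 455·t ≡ 18 − 383 ≡ 15 (mod 19). Since 455^(−1) ≡ 18 (mod 19) (455 ≡ 18 (mod 19)), t ≡ 18·15 ≡ 4 (mod 19). So x ≡ 383 + 455·4 = 2203 (mod 8645).
Unique solution in [0, 8645): x = 2203.

Final answer: x ≡ 2203 (mod 8645); the representative in [0, 8645) is 2203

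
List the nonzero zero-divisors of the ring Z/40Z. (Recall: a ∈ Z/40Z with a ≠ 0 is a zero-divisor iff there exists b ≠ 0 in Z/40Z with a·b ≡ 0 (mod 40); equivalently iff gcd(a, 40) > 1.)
An element a ∈ Z/40Z (with a ≠ 0) is a zero-divisor iff gcd(a, 40) > 1 (because a is a unit precisely when gcd(a, n) = 1, and in Z/nZ every nonzero, non-unit element is a zero-divisor). Scan a = 1, ..., 39 and keep those with gcd(a, 40) > 1:
  gcd(2, 40) = 2, gcd(4, 40) = 4, gcd(5, 40) = 5, gcd(6, 40) = 2, gcd(8, 40) = 8, gcd(10, 40) = 10, gcd(12, 40) = 4, gcd(14, 40) = 2, gcd(15, 40) = 5, gcd(16, 40) = 8, gcd(18, 40) = 2, gcd(20, 40) = 20, gcd(22, 40) = 2, gcd(24, 40) = 8, gcd(25, 40) = 5, gcd(26, 40) = 2, gcd(28, 40) = 4, gcd(30, 40) = 10, gcd(32, 40) = 8, gcd(34, 40) = 2, gcd(35, 40) = 5, gcd(36, 40) = 4, gcd(38, 40) = 2.
All other a ∈ {1, ..., 39} have gcd(a, 40) = 1 and are units. So the nonzero zero-divisors are exactly the 23 values of a appearing in this scan.

Final answer: nonzero zero-divisors of Z/40Z = {2, 4, 5, 6, 8, 10, 12, 14, 15, 16, 18, 20, 22, 24, 25, 26, 28, 30, 32, 34, 35, 36, 38}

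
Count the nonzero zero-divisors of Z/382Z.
In Z/382Z each nonzero element is either a unit (gcd with 382 is 1) or a zero-divisor (gcd > 1). The number of units is φ(382): factorise 382 = 2 · 191, so φ(382) = (2 − 1) · (191 − 1) = 1 · 190 = 190. The nonzero elements number 382 − 1 = 381. Hence the nonzero zero-divisors number 381 − 190 = 191.

Final answer: Z/382Z has 191 nonzero zero-divisors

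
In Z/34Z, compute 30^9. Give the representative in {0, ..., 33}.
30

Use repeated squaring. Binary(9) = 1001. Walk through the bits of the exponent 9 left-to-right: at each bit after the leading one, square the running value, then multiply by 30 if the bit is 1 (always reducing mod 34):
  bit 1 = 1 (leading): start with 30.
  bit 2 = 0: square 30^2 = 900 ≡ 16 (mod 34).
  bit 3 = 0: square 16^2 = 256 ≡ 18 (mod 34).
  bit 4 = 1: square 18^2 = 324 ≡ 18; bit is 1, so multiply 18·30 = 540 ≡ 30 (mod 34).
Final value: 30^9 ≡ 30 (mod 34).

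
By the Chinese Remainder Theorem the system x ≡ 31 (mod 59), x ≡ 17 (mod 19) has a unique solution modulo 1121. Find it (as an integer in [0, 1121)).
The moduli 59, 19 are pairwise coprime, so by the CRT there is a unique solution mod 59·19 = 1121.
Solve by successive substitution. Start with x ≡ 31 (mod 59).
  Combine with x ≡ 17 (mod 19): write x = 31 + 59·t and require 31 + 59·t ≡ 17 (mod 19), i.e. 59·t ≡ 17 − 31 ≡ 5 (mod 19). Since 59^(−1) ≡ 10 (mod 19) (59 ≡ 2 (mod 19)), t ≡ 10·5 ≡ 12 (mod 19). So x ≡ 31 + 59·12 = 739 (mod 1121).
Unique solution in [0, 1121): x = 739.

Final answer: x ≡ 739 (mod 1121); the representative in [0, 1121) is 739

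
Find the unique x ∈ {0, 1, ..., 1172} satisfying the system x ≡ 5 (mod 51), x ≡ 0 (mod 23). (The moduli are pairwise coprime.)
The moduli 51, 23 are pairwise coprime, so by the CRT there is a unique solution mod 51·23 = 1173.
Solve by successive substitution. Start with x ≡ 5 (mod 51).
  Combine with x ≡ 0 (mod 23): write x = 5 + 51·t and require 5 + 51·t ≡ 0 (mod 23), i.e. 51·t ≡ 0 − 5 ≡ 18 (mod 23). Since 51^(−1) ≡ 14 (mod 23) (51 ≡ 5 (mod 23)), t ≡ 14·18 ≡ 22 (mod 23). So x ≡ 5 + 51·22 = 1127 (mod 1173).
Unique solution in [0, 1173): x = 1127.

Final answer: x ≡ 1127 (mod 1173); the representative in [0, 1173) is 1127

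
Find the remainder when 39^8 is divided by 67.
Use repeated squaring. Binary(8) = 1000. Walk through the bits of the exponent 8 left-to-right: at each bit after the leading one, square the running value, then multiply by 39 if the bit is 1 (always reducing mod 67):
  bit 1 = 1 (leading): start with 39.
  bit 2 = 0: square 39^2 = 1521 ≡ 47 (mod 67).
  bit 3 = 0: square 47^2 = 2209 ≡ 65 (mod 67).
  bit 4 = 0: square 65^2 = 4225 ≡ 4 (mod 67).
Final value: 39^8 ≡ 4 (mod 67).

Final answer: 4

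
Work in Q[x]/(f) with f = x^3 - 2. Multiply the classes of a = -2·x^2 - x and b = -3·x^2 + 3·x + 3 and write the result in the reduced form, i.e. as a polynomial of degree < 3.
First multiply in Q[x] without reducing: a · b = 6·x^4 - 3·x^3 - 9·x^2 - 3·x. Now divide by f(x) = x^3 - 2, eliminating the leading term at each step:
  leading term 6·x^4: subtract (6·x)·f(x) = 6·x^4 - 12·x, leaving -3·x^3 - 9·x^2 + 9·x
  leading term -3·x^3: subtract (-3)·f(x) = 6 - 3·x^3, leaving -9·x^2 + 9·x - 6
The degree is now < 3, so this is the remainder. Hence a · b ≡ -9·x^2 + 9·x - 6 in Q[x]/(f).

Final answer: a · b ≡ -9·x^2 + 9·x - 6 (mod f(x))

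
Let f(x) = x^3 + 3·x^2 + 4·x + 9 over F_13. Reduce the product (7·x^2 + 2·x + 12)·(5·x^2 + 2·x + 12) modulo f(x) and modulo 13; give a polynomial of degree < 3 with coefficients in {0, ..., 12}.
a · b ≡ 4·x^2 + 5·x + 2 (mod f(x))

Multiply as integer polynomials: a · b = 35·x^4 + 24·x^3 + 148·x^2 + 48·x + 144. Reducing coefficients mod 13: a · b ≡ 9·x^4 + 11·x^3 + 5·x^2 + 9·x + 1. Now divide by f(x) = x^3 + 3·x^2 + 4·x + 9 in F_13[x], eliminating the leading term at each step:
  leading term 9·x^4: subtract (9·x)·f(x) = 9·x^4 + x^3 + 10·x^2 + 3·x, leaving 10·x^3 + 8·x^2 + 6·x + 1 (coefficients mod 13)
  leading term 10·x^3: subtract (10)·f(x) = 10·x^3 + 4·x^2 + x + 12, leaving 4·x^2 + 5·x + 2 (coefficients mod 13)
The degree is now < 3, so this is the remainder. Hence a · b ≡ 4·x^2 + 5·x + 2 in F_13[x]/(f).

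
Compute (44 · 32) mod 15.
13

Reduce the factors first: 44 ≡ 14, 32 ≡ 2 (mod 15), so 44 · 32 ≡ 14 · 2 (mod 15). 14 · 2 = 28. Dividing by 15: 28 = 1·15 + 13. So (44 · 32) mod 15 = 13.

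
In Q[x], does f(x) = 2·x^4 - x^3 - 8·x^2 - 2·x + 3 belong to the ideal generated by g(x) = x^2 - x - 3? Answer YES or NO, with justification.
In Q[x] the ideal (g) consists of all multiples of g, so f ∈ (g) iff g | f, i.e. iff the remainder of f on division by g is 0. Divide f by g (g is monic, so eliminate the leading term of the running remainder at each step):
  leading term 2·x^4: subtract (2·x^2)·g(x) = 2·x^4 - 2·x^3 - 6·x^2, leaving x^3 - 2·x^2 - 2·x + 3
  leading term x^3: subtract (x)·g(x) = x^3 - x^2 - 3·x, leaving -x^2 + x + 3
  leading term -x^2: subtract (-1)·g(x) = -x^2 + x + 3, leaving 0
The remainder is 0, so f(x) = g(x) · h(x) with h(x) = 2·x^2 + x - 1. Hence g | f, i.e. f ∈ (g).

Final answer: YES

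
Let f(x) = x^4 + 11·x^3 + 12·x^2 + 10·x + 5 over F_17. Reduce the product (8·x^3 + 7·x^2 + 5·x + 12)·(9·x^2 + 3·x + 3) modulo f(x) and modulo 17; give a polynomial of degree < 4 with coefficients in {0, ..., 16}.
Multiply as integer polynomials: a · b = 72·x^5 + 87·x^4 + 90·x^3 + 144·x^2 + 51·x + 36. Reducing coefficients mod 17: a · b ≡ 4·x^5 + 2·x^4 + 5·x^3 + 8·x^2 + 2. Now divide by f(x) = x^4 + 11·x^3 + 12·x^2 + 10·x + 5 in F_17[x], eliminating the leading term at each step:
  leading term 4·x^5: subtract (4·x)·f(x) = 4·x^5 + 10·x^4 + 14·x^3 + 6·x^2 + 3·x, leaving 9·x^4 + 8·x^3 + 2·x^2 + 14·x + 2 (coefficients mod 17)
  leading term 9·x^4: subtract (9)·f(x) = 9·x^4 + 14·x^3 + 6·x^2 + 5·x + 11, leaving 11·x^3 + 13·x^2 + 9·x + 8 (coefficients mod 17)
The degree is now < 4, so this is the remainder. Hence a · b ≡ 11·x^3 + 13·x^2 + 9·x + 8 in F_17[x]/(f).

Final answer: a · b ≡ 11·x^3 + 13·x^2 + 9·x + 8 (mod f(x))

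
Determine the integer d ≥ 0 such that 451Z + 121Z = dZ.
(451, 121) = (11); d = 11

In the PID Z, (a, b) is generated by gcd(a, b). Compute gcd(451, 121) with the extended Euclidean algorithm, tracking rows (r, s, t) with s·451 + t·121 = r:
  row A: (451, 1, 0)   [1·451 + 0·121 = 451]
  row B: (121, 0, 1)   [0·451 + 1·121 = 121]
  451 = 3·121 + 88   → row C = row A − 3·row B = (88, 1, −3)   [check: 1·451 − 3·121 = 88]
  121 = 1·88 + 33   → row D = row B − 1·row C = (33, −1, 4)   [check: −1·451 + 4·121 = 33]
  88 = 2·33 + 22   → row E = row C − 2·row D = (22, 3, −11)   [check: 3·451 − 11·121 = 22]
  33 = 1·22 + 11   → row F = row D − 1·row E = (11, −4, 15)   [check: −4·451 + 15·121 = 11]
  22 = 2·11 + 0   → remainder 0, stop. gcd = 11 (last nonzero row F).
So gcd(451, 121) = 11, with Bézout identity −4·451 + 15·121 = 11. Containment (⊇): the Bézout identity exhibits 11 as an element of (451, 121), giving (11) ⊆ (451, 121). Containment (⊆): since 11 | 451 and 11 | 121 (451 = 11·41, 121 = 11·11), every Z-linear combination of 451 and 121 is divisible by 11, so (451, 121) ⊆ (11). Therefore (451, 121) = (11), d = 11.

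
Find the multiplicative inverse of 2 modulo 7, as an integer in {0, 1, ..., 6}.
Apply the extended Euclidean algorithm to (7, 2), tracking rows (r, s, t) with s·7 + t·2 = r. Each division r_prev = q·r_cur + r_new produces the new row as (previous row) − q·(current row):
  row A: (7, 1, 0)   [1·7 + 0·2 = 7]
  row B: (2, 0, 1)   [0·7 + 1·2 = 2]
  7 = 3·2 + 1   → row C = row A − 3·row B = (1, 1, −3)   [check: 1·7 − 3·2 = 1]
  2 = 2·1 + 0   → remainder 0, stop. gcd = 1 (last nonzero row C).
The gcd is 1, so 2 is invertible mod 7. The last nonzero row gives 1·7 − 3·2 = 1, so t = −3. So 2^(−1) ≡ −3 ≡ 4 (mod 7). Verify: 2 · 4 = 8 ≡ 1 (mod 7). ✓

Final answer: 2^(−1) ≡ 4 (mod 7)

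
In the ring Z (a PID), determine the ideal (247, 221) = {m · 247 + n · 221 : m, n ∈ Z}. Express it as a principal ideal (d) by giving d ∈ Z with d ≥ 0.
In the PID Z, (a, b) is generated by gcd(a, b). Compute gcd(247, 221) with the extended Euclidean algorithm, tracking rows (r, s, t) with s·247 + t·221 = r:
  row A: (247, 1, 0)   [1·247 + 0·221 = 247]
  row B: (221, 0, 1)   [0·247 + 1·221 = 221]
  247 = 1·221 + 26   → row C = row A − 1·row B = (26, 1, −1)   [check: 1·247 − 1·221 = 26]
  221 = 8·26 + 13   → row D = row B − 8·row C = (13, −8, 9)   [check: −8·247 + 9·221 = 13]
  26 = 2·13 + 0   → remainder 0, stop. gcd = 13 (last nonzero row D).
So gcd(247, 221) = 13, with Bézout identity −8·247 + 9·221 = 13. Containment (⊇): the Bézout identity exhibits 13 as an element of (247, 221), giving (13) ⊆ (247, 221). Containment (⊆): since 13 | 247 and 13 | 221 (247 = 13·19, 221 = 13·17), every Z-linear combination of 247 and 221 is divisible by 13, so (247, 221) ⊆ (13). Therefore (247, 221) = (13), d = 13.

Final answer: (247, 221) = (13); d = 13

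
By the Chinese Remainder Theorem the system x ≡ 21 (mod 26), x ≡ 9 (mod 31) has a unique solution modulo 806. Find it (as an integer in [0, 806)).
x ≡ 567 (mod 806); the representative in [0, 806) is 567

The moduli 26, 31 are pairwise coprime, so by the CRT there is a unique solution mod 26·31 = 806.
Solve by successive substitution. Start with x ≡ 21 (mod 26).
  Combine with x ≡ 9 (mod 31): write x = 21 + 26·t and require 21 + 26·t ≡ 9 (mod 31), i.e. 26·t ≡ 9 − 21 ≡ 19 (mod 31). Since 26^(−1) ≡ 6 (mod 31), t ≡ 6·19 ≡ 21 (mod 31). So x ≡ 21 + 26·21 = 567 (mod 806).
Unique solution in [0, 806): x = 567.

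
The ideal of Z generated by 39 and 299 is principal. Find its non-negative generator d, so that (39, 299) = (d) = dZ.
(39, 299) = (13); d = 13

In the PID Z, (a, b) is generated by gcd(a, b). Compute gcd(299, 39) with the extended Euclidean algorithm, tracking rows (r, s, t) with s·299 + t·39 = r:
  row A: (299, 1, 0)   [1·299 + 0·39 = 299]
  row B: (39, 0, 1)   [0·299 + 1·39 = 39]
  299 = 7·39 + 26   → row C = row A − 7·row B = (26, 1, −7)   [check: 1·299 − 7·39 = 26]
  39 = 1·26 + 13   → row D = row B − 1·row C = (13, −1, 8)   [check: −1·299 + 8·39 = 13]
  26 = 2·13 + 0   → remainder 0, stop. gcd = 13 (last nonzero row D).
So gcd(39, 299) = 13, with Bézout identity −1·299 + 8·39 = 13. Containment (⊇): the Bézout identity exhibits 13 as an element of (39, 299), giving (13) ⊆ (39, 299). Containment (⊆): since 13 | 39 and 13 | 299 (39 = 13·3, 299 = 13·23), every Z-linear combination of 39 and 299 is divisible by 13, so (39, 299) ⊆ (13). Therefore (39, 299) = (13), d = 13.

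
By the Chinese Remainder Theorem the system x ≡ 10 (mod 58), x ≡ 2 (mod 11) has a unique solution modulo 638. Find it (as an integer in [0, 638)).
x ≡ 68 (mod 638); the representative in [0, 638) is 68

The moduli 58, 11 are pairwise coprime, so by the CRT there is a unique solution mod 58·11 = 638.
Solve by successive substitution. Start with x ≡ 10 (mod 58).
  Combine with x ≡ 2 (mod 11): write x = 10 + 58·t and require 10 + 58·t ≡ 2 (mod 11), i.e. 58·t ≡ 2 − 10 ≡ 3 (mod 11). Since 58^(−1) ≡ 4 (mod 11) (58 ≡ 3 (mod 11)), t ≡ 4·3 ≡ 1 (mod 11). So x ≡ 10 + 58·1 = 68 (mod 638).
Unique solution in [0, 638): x = 68.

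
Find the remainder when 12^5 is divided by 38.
Use repeated squaring. Binary(5) = 101. Walk through the bits of the exponent 5 left-to-right: at each bit after the leading one, square the running value, then multiply by 12 if the bit is 1 (always reducing mod 38):
  bit 1 = 1 (leading): start with 12.
  bit 2 = 0: square 12^2 = 144 ≡ 30 (mod 38).
  bit 3 = 1: square 30^2 = 900 ≡ 26; bit is 1, so multiply 26·12 = 312 ≡ 8 (mod 38).
Final value: 12^5 ≡ 8 (mod 38).

Final answer: 8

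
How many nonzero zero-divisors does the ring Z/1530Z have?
In Z/1530Z each nonzero element is either a unit (gcd with 1530 is 1) or a zero-divisor (gcd > 1). The number of units is φ(1530): factorise 1530 = 2 · 3^2 · 5 · 17, so φ(1530) = (2 − 1) · (3^2 − 3^1) · (5 − 1) · (17 − 1) = 1 · 6 · 4 · 16 = 384. The nonzero elements number 1530 − 1 = 1529. Hence the nonzero zero-divisors number 1529 − 384 = 1145.

Final answer: Z/1530Z has 1145 nonzero zero-divisors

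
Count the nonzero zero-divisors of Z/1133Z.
Z/1133Z has 112 nonzero zero-divisors

In Z/1133Z each nonzero element is either a unit (gcd with 1133 is 1) or a zero-divisor (gcd > 1). The number of units is φ(1133): factorise 1133 = 11 · 103, so φ(1133) = (11 − 1) · (103 − 1) = 10 · 102 = 1020. The nonzero elements number 1133 − 1 = 1132. Hence the nonzero zero-divisors number 1132 − 1020 = 112.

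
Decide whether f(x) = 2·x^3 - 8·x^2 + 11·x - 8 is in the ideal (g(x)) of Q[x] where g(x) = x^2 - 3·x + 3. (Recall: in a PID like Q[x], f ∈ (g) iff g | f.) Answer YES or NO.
In Q[x] the ideal (g) consists of all multiples of g, so f ∈ (g) iff g | f, i.e. iff the remainder of f on division by g is 0. Divide f by g (g is monic, so eliminate the leading term of the running remainder at each step):
  leading term 2·x^3: subtract (2·x)·g(x) = 2·x^3 - 6·x^2 + 6·x, leaving -2·x^2 + 5·x - 8
  leading term -2·x^2: subtract (-2)·g(x) = -2·x^2 + 6·x - 6, leaving -x - 2
The remainder r(x) = -x - 2 ≠ 0 (and deg r < deg g), so g ∤ f, i.e. f ∉ (g).

Final answer: NO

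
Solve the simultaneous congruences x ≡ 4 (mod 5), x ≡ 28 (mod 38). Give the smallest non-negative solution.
x ≡ 104 (mod 190); the representative in [0, 190) is 104

The moduli 5, 38 are pairwise coprime, so by the CRT there is a unique solution mod 5·38 = 190.
Solve by successive substitution. Start with x ≡ 4 (mod 5).
  Combine with x ≡ 28 (mod 38): write x = 4 + 5·t and require 4 + 5·t ≡ 28 (mod 38), i.e. 5·t ≡ 28 − 4 ≡ 24 (mod 38). Since 5^(−1) ≡ 23 (mod 38), t ≡ 23·24 ≡ 20 (mod 38). So x ≡ 4 + 5·20 = 104 (mod 190).
Unique solution in [0, 190): x = 104.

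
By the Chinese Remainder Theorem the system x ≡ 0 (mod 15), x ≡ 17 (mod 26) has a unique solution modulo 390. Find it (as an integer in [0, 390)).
x ≡ 225 (mod 390); the representative in [0, 390) is 225

The moduli 15, 26 are pairwise coprime, so by the CRT there is a unique solution mod 15·26 = 390.
Solve by successive substitution. Start with x ≡ 0 (mod 15).
  Combine with x ≡ 17 (mod 26): write x = 15·t and require 15·t ≡ 17 (mod 26). Since 15^(−1) ≡ 7 (mod 26), t ≡ 7·17 ≡ 15 (mod 26). So x ≡ 15·15 = 225 (mod 390).
Unique solution in [0, 390): x = 225.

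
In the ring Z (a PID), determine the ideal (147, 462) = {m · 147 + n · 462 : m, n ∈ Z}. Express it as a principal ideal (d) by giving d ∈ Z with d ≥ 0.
In the PID Z, (a, b) is generated by gcd(a, b). Compute gcd(462, 147) with the extended Euclidean algorithm, tracking rows (r, s, t) with s·462 + t·147 = r:
  row A: (462, 1, 0)   [1·462 + 0·147 = 462]
  row B: (147, 0, 1)   [0·462 + 1·147 = 147]
  462 = 3·147 + 21   → row C = row A − 3·row B = (21, 1, −3)   [check: 1·462 − 3·147 = 21]
  147 = 7·21 + 0   → remainder 0, stop. gcd = 21 (last nonzero row C).
So gcd(147, 462) = 21, with Bézout identity 1·462 − 3·147 = 21. Containment (⊇): the Bézout identity exhibits 21 as an element of (147, 462), giving (21) ⊆ (147, 462). Containment (⊆): since 21 | 147 and 21 | 462 (147 = 21·7, 462 = 21·22), every Z-linear combination of 147 and 462 is divisible by 21, so (147, 462) ⊆ (21). Therefore (147, 462) = (21), d = 21.

Final answer: (147, 462) = (21); d = 21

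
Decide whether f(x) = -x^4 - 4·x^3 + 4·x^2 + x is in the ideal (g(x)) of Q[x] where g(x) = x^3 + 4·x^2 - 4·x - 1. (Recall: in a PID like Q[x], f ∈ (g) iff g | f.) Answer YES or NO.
YES

In Q[x] the ideal (g) consists of all multiples of g, so f ∈ (g) iff g | f, i.e. iff the remainder of f on division by g is 0. Divide f by g (g is monic, so eliminate the leading term of the running remainder at each step):
  leading term -x^4: subtract (-x)·g(x) = -x^4 - 4·x^3 + 4·x^2 + x, leaving 0
The remainder is 0, so f(x) = g(x) · h(x) with h(x) = -x. Hence g | f, i.e. f ∈ (g).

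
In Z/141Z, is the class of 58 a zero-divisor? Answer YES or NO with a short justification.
gcd(58, 141) = 1, so 58 is a unit in Z/141Z (it has a multiplicative inverse). A unit cannot be a zero-divisor: if 58·b ≡ 0 then multiplying both sides by 58^(−1) gives b ≡ 0. So 58 is not a zero-divisor.

Final answer: NO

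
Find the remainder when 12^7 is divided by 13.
Use repeated squaring. Binary(7) = 111. Walk through the bits of the exponent 7 left-to-right: at each bit after the leading one, square the running value, then multiply by 12 if the bit is 1 (always reducing mod 13):
  bit 1 = 1 (leading): start with 12.
  bit 2 = 1: square 12^2 = 144 ≡ 1; bit is 1, so multiply 1·12 = 12 (mod 13).
  bit 3 = 1: square 12^2 = 144 ≡ 1; bit is 1, so multiply 1·12 = 12 (mod 13).
Final value: 12^7 ≡ 12 (mod 13).

Final answer: 12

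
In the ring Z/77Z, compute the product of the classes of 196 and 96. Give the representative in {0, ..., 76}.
Reduce the factors first: 196 ≡ 42, 96 ≡ 19 (mod 77), so 196 · 96 ≡ 42 · 19 (mod 77). 42 · 19 = 798. Dividing by 77: 798 = 10·77 + 28. So (196 · 96) mod 77 = 28.

Final answer: 28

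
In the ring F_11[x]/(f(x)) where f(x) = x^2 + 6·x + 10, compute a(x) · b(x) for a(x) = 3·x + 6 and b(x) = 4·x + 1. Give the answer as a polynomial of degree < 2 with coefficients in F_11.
Multiply as integer polynomials: a · b = 12·x^2 + 27·x + 6. Reducing coefficients mod 11: a · b ≡ x^2 + 5·x + 6. Now divide by f(x) = x^2 + 6·x + 10 in F_11[x], eliminating the leading term at each step:
  leading term x^2: subtract (1)·f(x) = x^2 + 6·x + 10, leaving 10·x + 7 (coefficients mod 11)
The degree is now < 2, so this is the remainder. Hence a · b ≡ 10·x + 7 in F_11[x]/(f).

Final answer: a · b ≡ 10·x + 7 (mod f(x))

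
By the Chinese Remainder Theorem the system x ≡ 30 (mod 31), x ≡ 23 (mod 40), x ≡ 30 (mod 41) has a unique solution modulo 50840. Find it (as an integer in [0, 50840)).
The moduli 31, 40, 41 are pairwise coprime, so by the CRT there is a unique solution mod 31·40·41 = 50840.
Solve by successive substitution. Start with x ≡ 30 (mod 31).
  Combine with x ≡ 23 (mod 40): write x = 30 + 31·t and require 30 + 31·t ≡ 23 (mod 40), i.e. 31·t ≡ 23 − 30 ≡ 33 (mod 40). Since 31^(−1) ≡ 31 (mod 40), t ≡ 31·33 ≡ 23 (mod 40). So x ≡ 30 + 31·23 = 743 (mod 1240).
  Combine with x ≡ 30 (mod 41): write x = 743 + 1240·t and require 743 + 1240·t ≡ 30 (mod 41), i.e. 1240·t ≡ 30 − 743 ≡ 25 (mod 41). Since 1240^(−1) ≡ 37 (mod 41) (1240 ≡ 10 (mod 41)), t ≡ 37·25 ≡ 23 (mod 41). So x ≡ 743 + 1240·23 = 29263 (mod 50840).
Unique solution in [0, 50840): x = 29263.

Final answer: x ≡ 29263 (mod 50840); the representative in [0, 50840) is 29263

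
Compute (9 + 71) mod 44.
Reduce the summands first: 71 ≡ 27 (mod 44), so 9 + 71 ≡ 9 + 27 (mod 44). 9 + 27 = 36; 36 = 0·44 + 36, so (9 + 71) mod 44 = 36.

Final answer: 36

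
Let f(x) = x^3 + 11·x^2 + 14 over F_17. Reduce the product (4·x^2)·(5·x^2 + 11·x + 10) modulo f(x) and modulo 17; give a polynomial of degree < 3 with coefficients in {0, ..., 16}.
Multiply as integer polynomials: a · b = 20·x^4 + 44·x^3 + 40·x^2. Reducing coefficients mod 17: a · b ≡ 3·x^4 + 10·x^3 + 6·x^2. Now divide by f(x) = x^3 + 11·x^2 + 14 in F_17[x], eliminating the leading term at each step:
  leading term 3·x^4: subtract (3·x)·f(x) = 3·x^4 + 16·x^3 + 8·x, leaving 11·x^3 + 6·x^2 + 9·x (coefficients mod 17)
  leading term 11·x^3: subtract (11)·f(x) = 11·x^3 + 2·x^2 + 1, leaving 4·x^2 + 9·x + 16 (coefficients mod 17)
The degree is now < 3, so this is the remainder. Hence a · b ≡ 4·x^2 + 9·x + 16 in F_17[x]/(f).

Final answer: a · b ≡ 4·x^2 + 9·x + 16 (mod f(x))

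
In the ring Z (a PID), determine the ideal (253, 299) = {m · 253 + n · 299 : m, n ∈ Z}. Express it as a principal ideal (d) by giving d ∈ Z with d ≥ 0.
In the PID Z, (a, b) is generated by gcd(a, b). Compute gcd(299, 253) with the extended Euclidean algorithm, tracking rows (r, s, t) with s·299 + t·253 = r:
  row A: (299, 1, 0)   [1·299 + 0·253 = 299]
  row B: (253, 0, 1)   [0·299 + 1·253 = 253]
  299 = 1·253 + 46   → row C = row A − 1·row B = (46, 1, −1)   [check: 1·299 − 1·253 = 46]
  253 = 5·46 + 23   → row D = row B − 5·row C = (23, −5, 6)   [check: −5·299 + 6·253 = 23]
  46 = 2·23 + 0   → remainder 0, stop. gcd = 23 (last nonzero row D).
So gcd(253, 299) = 23, with Bézout identity −5·299 + 6·253 = 23. Containment (⊇): the Bézout identity exhibits 23 as an element of (253, 299), giving (23) ⊆ (253, 299). Containment (⊆): since 23 | 253 and 23 | 299 (253 = 23·11, 299 = 23·13), every Z-linear combination of 253 and 299 is divisible by 23, so (253, 299) ⊆ (23). Therefore (253, 299) = (23), d = 23.

Final answer: (253, 299) = (23); d = 23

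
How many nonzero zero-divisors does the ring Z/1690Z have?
Z/1690Z has 1065 nonzero zero-divisors

In Z/1690Z each nonzero element is either a unit (gcd with 1690 is 1) or a zero-divisor (gcd > 1). The number of units is φ(1690): factorise 1690 = 2 · 5 · 13^2, so φ(1690) = (2 − 1) · (5 − 1) · (13^2 − 13^1) = 1 · 4 · 156 = 624. The nonzero elements number 1690 − 1 = 1689. Hence the nonzero zero-divisors number 1689 − 624 = 1065.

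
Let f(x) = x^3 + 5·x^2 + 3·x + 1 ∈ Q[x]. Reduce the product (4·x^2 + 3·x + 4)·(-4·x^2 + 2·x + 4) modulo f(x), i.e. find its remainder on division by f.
First multiply in Q[x] without reducing: a · b = -16·x^4 - 4·x^3 + 6·x^2 + 20·x + 16. Now divide by f(x) = x^3 + 5·x^2 + 3·x + 1, eliminating the leading term at each step:
  leading term -16·x^4: subtract (-16·x)·f(x) = -16·x^4 - 80·x^3 - 48·x^2 - 16·x, leaving 76·x^3 + 54·x^2 + 36·x + 16
  leading term 76·x^3: subtract (76)·f(x) = 76·x^3 + 380·x^2 + 228·x + 76, leaving -326·x^2 - 192·x - 60
The degree is now < 3, so this is the remainder. Hence a · b ≡ -326·x^2 - 192·x - 60 in Q[x]/(f).

Final answer: a · b ≡ -326·x^2 - 192·x - 60 (mod f(x))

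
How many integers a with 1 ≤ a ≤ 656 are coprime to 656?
320

The number of a ∈ {1, ..., 656} with gcd(a, 656) = 1 is by definition Euler's totient φ(656). φ is multiplicative, with φ(p^e) = p^e − p^(e−1). Factorise 656 = 2^4 · 41. Then
  φ(656) = (2^4 − 2^3) · (41 − 1) = 8 · 40 = 320.
So there are 320 such integers.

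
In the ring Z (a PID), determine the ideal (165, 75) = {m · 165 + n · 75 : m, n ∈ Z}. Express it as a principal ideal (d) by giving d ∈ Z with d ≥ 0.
In the PID Z, (a, b) is generated by gcd(a, b). Compute gcd(165, 75) with the extended Euclidean algorithm, tracking rows (r, s, t) with s·165 + t·75 = r:
  row A: (165, 1, 0)   [1·165 + 0·75 = 165]
  row B: (75, 0, 1)   [0·165 + 1·75 = 75]
  165 = 2·75 + 15   → row C = row A − 2·row B = (15, 1, −2)   [check: 1·165 − 2·75 = 15]
  75 = 5·15 + 0   → remainder 0, stop. gcd = 15 (last nonzero row C).
So gcd(165, 75) = 15, with Bézout identity 1·165 − 2·75 = 15. Containment (⊇): the Bézout identity exhibits 15 as an element of (165, 75), giving (15) ⊆ (165, 75). Containment (⊆): since 15 | 165 and 15 | 75 (165 = 15·11, 75 = 15·5), every Z-linear combination of 165 and 75 is divisible by 15, so (165, 75) ⊆ (15). Therefore (165, 75) = (15), d = 15.

Final answer: (165, 75) = (15); d = 15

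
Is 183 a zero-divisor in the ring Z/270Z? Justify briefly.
gcd(183, 270) = 3 > 1, so 183 is not a unit in Z/270Z. In Z/nZ every nonzero non-unit is a zero-divisor: explicitly, take b = 270/gcd = 90 ≠ 0 (mod 270); then 183·90 = 16470 = 61·270, i.e. 183·90 ≡ 0 (mod 270). So 183 is a zero-divisor.

Final answer: YES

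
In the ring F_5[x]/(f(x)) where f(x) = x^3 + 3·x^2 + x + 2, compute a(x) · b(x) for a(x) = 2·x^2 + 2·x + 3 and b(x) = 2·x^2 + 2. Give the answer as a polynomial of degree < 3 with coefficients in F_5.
a · b ≡ 4·x + 2 (mod f(x))

Multiply as integer polynomials: a · b = 4·x^4 + 4·x^3 + 10·x^2 + 4·x + 6. Reducing coefficients mod 5: a · b ≡ 4·x^4 + 4·x^3 + 4·x + 1. Now divide by f(x) = x^3 + 3·x^2 + x + 2 in F_5[x], eliminating the leading term at each step:
  leading term 4·x^4: subtract (4·x)·f(x) = 4·x^4 + 2·x^3 + 4·x^2 + 3·x, leaving 2·x^3 + x^2 + x + 1 (coefficients mod 5)
  leading term 2·x^3: subtract (2)·f(x) = 2·x^3 + x^2 + 2·x + 4, leaving 4·x + 2 (coefficients mod 5)
The degree is now < 3, so this is the remainder. Hence a · b ≡ 4·x + 2 in F_5[x]/(f).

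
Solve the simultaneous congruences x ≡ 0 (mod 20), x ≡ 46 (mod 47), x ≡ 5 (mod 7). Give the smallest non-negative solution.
The moduli 20, 47, 7 are pairwise coprime, so by the CRT there is a unique solution mod 20·47·7 = 6580.
Solve by successive substitution. Start with x ≡ 0 (mod 20).
  Combine with x ≡ 46 (mod 47): write x = 20·t and require 20·t ≡ 46 (mod 47). Since 20^(−1) ≡ 40 (mod 47), t ≡ 40·46 ≡ 7 (mod 47). So x ≡ 20·7 = 140 (mod 940).
  Combine with x ≡ 5 (mod 7): write x = 140 + 940·t and require 140 + 940·t ≡ 5 (mod 7), i.e. 940·t ≡ 5 − 140 ≡ 5 (mod 7). Since 940^(−1) ≡ 4 (mod 7) (940 ≡ 2 (mod 7)), t ≡ 4·5 ≡ 6 (mod 7). So x ≡ 140 + 940·6 = 5780 (mod 6580).
Unique solution in [0, 6580): x = 5780.

Final answer: x ≡ 5780 (mod 6580); the representative in [0, 6580) is 5780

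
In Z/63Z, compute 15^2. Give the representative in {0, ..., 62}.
36

Use repeated squaring. Binary(2) = 10. Walk through the bits of the exponent 2 left-to-right: at each bit after the leading one, square the running value, then multiply by 15 if the bit is 1 (always reducing mod 63):
  bit 1 = 1 (leading): start with 15.
  bit 2 = 0: square 15^2 = 225 ≡ 36 (mod 63).
Final value: 15^2 ≡ 36 (mod 63).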